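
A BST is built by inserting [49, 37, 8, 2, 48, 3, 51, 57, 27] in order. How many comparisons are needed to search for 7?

Search path for 7: 49 -> 37 -> 8 -> 2 -> 3
Found: False
Comparisons: 5


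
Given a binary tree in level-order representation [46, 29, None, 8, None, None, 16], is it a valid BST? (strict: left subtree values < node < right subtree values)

Level-order array: [46, 29, None, 8, None, None, 16]
Validate using subtree bounds (lo, hi): at each node, require lo < value < hi,
then recurse left with hi=value and right with lo=value.
Preorder trace (stopping at first violation):
  at node 46 with bounds (-inf, +inf): OK
  at node 29 with bounds (-inf, 46): OK
  at node 8 with bounds (-inf, 29): OK
  at node 16 with bounds (8, 29): OK
No violation found at any node.
Result: Valid BST


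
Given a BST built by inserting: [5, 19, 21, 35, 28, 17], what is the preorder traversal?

Tree insertion order: [5, 19, 21, 35, 28, 17]
Tree (level-order array): [5, None, 19, 17, 21, None, None, None, 35, 28]
Preorder traversal: [5, 19, 17, 21, 35, 28]


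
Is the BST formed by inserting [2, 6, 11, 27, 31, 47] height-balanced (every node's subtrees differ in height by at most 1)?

Tree (level-order array): [2, None, 6, None, 11, None, 27, None, 31, None, 47]
Definition: a tree is height-balanced if, at every node, |h(left) - h(right)| <= 1 (empty subtree has height -1).
Bottom-up per-node check:
  node 47: h_left=-1, h_right=-1, diff=0 [OK], height=0
  node 31: h_left=-1, h_right=0, diff=1 [OK], height=1
  node 27: h_left=-1, h_right=1, diff=2 [FAIL (|-1-1|=2 > 1)], height=2
  node 11: h_left=-1, h_right=2, diff=3 [FAIL (|-1-2|=3 > 1)], height=3
  node 6: h_left=-1, h_right=3, diff=4 [FAIL (|-1-3|=4 > 1)], height=4
  node 2: h_left=-1, h_right=4, diff=5 [FAIL (|-1-4|=5 > 1)], height=5
Node 27 violates the condition: |-1 - 1| = 2 > 1.
Result: Not balanced


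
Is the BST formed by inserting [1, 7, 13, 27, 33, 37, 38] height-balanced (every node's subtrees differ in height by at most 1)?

Tree (level-order array): [1, None, 7, None, 13, None, 27, None, 33, None, 37, None, 38]
Definition: a tree is height-balanced if, at every node, |h(left) - h(right)| <= 1 (empty subtree has height -1).
Bottom-up per-node check:
  node 38: h_left=-1, h_right=-1, diff=0 [OK], height=0
  node 37: h_left=-1, h_right=0, diff=1 [OK], height=1
  node 33: h_left=-1, h_right=1, diff=2 [FAIL (|-1-1|=2 > 1)], height=2
  node 27: h_left=-1, h_right=2, diff=3 [FAIL (|-1-2|=3 > 1)], height=3
  node 13: h_left=-1, h_right=3, diff=4 [FAIL (|-1-3|=4 > 1)], height=4
  node 7: h_left=-1, h_right=4, diff=5 [FAIL (|-1-4|=5 > 1)], height=5
  node 1: h_left=-1, h_right=5, diff=6 [FAIL (|-1-5|=6 > 1)], height=6
Node 33 violates the condition: |-1 - 1| = 2 > 1.
Result: Not balanced


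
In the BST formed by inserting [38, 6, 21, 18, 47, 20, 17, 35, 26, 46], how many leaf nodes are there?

Tree built from: [38, 6, 21, 18, 47, 20, 17, 35, 26, 46]
Tree (level-order array): [38, 6, 47, None, 21, 46, None, 18, 35, None, None, 17, 20, 26]
Rule: A leaf has 0 children.
Per-node child counts:
  node 38: 2 child(ren)
  node 6: 1 child(ren)
  node 21: 2 child(ren)
  node 18: 2 child(ren)
  node 17: 0 child(ren)
  node 20: 0 child(ren)
  node 35: 1 child(ren)
  node 26: 0 child(ren)
  node 47: 1 child(ren)
  node 46: 0 child(ren)
Matching nodes: [17, 20, 26, 46]
Count of leaf nodes: 4


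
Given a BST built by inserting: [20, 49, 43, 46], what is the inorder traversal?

Tree insertion order: [20, 49, 43, 46]
Tree (level-order array): [20, None, 49, 43, None, None, 46]
Inorder traversal: [20, 43, 46, 49]


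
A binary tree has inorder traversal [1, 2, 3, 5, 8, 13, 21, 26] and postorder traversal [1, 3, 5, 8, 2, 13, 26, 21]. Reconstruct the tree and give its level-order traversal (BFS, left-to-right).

Inorder:   [1, 2, 3, 5, 8, 13, 21, 26]
Postorder: [1, 3, 5, 8, 2, 13, 26, 21]
Algorithm: postorder visits root last, so walk postorder right-to-left;
each value is the root of the current inorder slice — split it at that
value, recurse on the right subtree first, then the left.
Recursive splits:
  root=21; inorder splits into left=[1, 2, 3, 5, 8, 13], right=[26]
  root=26; inorder splits into left=[], right=[]
  root=13; inorder splits into left=[1, 2, 3, 5, 8], right=[]
  root=2; inorder splits into left=[1], right=[3, 5, 8]
  root=8; inorder splits into left=[3, 5], right=[]
  root=5; inorder splits into left=[3], right=[]
  root=3; inorder splits into left=[], right=[]
  root=1; inorder splits into left=[], right=[]
Reconstructed level-order: [21, 13, 26, 2, 1, 8, 5, 3]


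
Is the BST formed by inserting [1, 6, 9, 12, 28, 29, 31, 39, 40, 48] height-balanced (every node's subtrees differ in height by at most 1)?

Tree (level-order array): [1, None, 6, None, 9, None, 12, None, 28, None, 29, None, 31, None, 39, None, 40, None, 48]
Definition: a tree is height-balanced if, at every node, |h(left) - h(right)| <= 1 (empty subtree has height -1).
Bottom-up per-node check:
  node 48: h_left=-1, h_right=-1, diff=0 [OK], height=0
  node 40: h_left=-1, h_right=0, diff=1 [OK], height=1
  node 39: h_left=-1, h_right=1, diff=2 [FAIL (|-1-1|=2 > 1)], height=2
  node 31: h_left=-1, h_right=2, diff=3 [FAIL (|-1-2|=3 > 1)], height=3
  node 29: h_left=-1, h_right=3, diff=4 [FAIL (|-1-3|=4 > 1)], height=4
  node 28: h_left=-1, h_right=4, diff=5 [FAIL (|-1-4|=5 > 1)], height=5
  node 12: h_left=-1, h_right=5, diff=6 [FAIL (|-1-5|=6 > 1)], height=6
  node 9: h_left=-1, h_right=6, diff=7 [FAIL (|-1-6|=7 > 1)], height=7
  node 6: h_left=-1, h_right=7, diff=8 [FAIL (|-1-7|=8 > 1)], height=8
  node 1: h_left=-1, h_right=8, diff=9 [FAIL (|-1-8|=9 > 1)], height=9
Node 39 violates the condition: |-1 - 1| = 2 > 1.
Result: Not balanced


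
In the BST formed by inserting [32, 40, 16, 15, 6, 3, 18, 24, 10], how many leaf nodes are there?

Tree built from: [32, 40, 16, 15, 6, 3, 18, 24, 10]
Tree (level-order array): [32, 16, 40, 15, 18, None, None, 6, None, None, 24, 3, 10]
Rule: A leaf has 0 children.
Per-node child counts:
  node 32: 2 child(ren)
  node 16: 2 child(ren)
  node 15: 1 child(ren)
  node 6: 2 child(ren)
  node 3: 0 child(ren)
  node 10: 0 child(ren)
  node 18: 1 child(ren)
  node 24: 0 child(ren)
  node 40: 0 child(ren)
Matching nodes: [3, 10, 24, 40]
Count of leaf nodes: 4


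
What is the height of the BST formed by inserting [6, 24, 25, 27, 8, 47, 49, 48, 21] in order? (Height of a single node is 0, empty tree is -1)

Insertion order: [6, 24, 25, 27, 8, 47, 49, 48, 21]
Tree (level-order array): [6, None, 24, 8, 25, None, 21, None, 27, None, None, None, 47, None, 49, 48]
Compute height bottom-up (empty subtree = -1):
  height(21) = 1 + max(-1, -1) = 0
  height(8) = 1 + max(-1, 0) = 1
  height(48) = 1 + max(-1, -1) = 0
  height(49) = 1 + max(0, -1) = 1
  height(47) = 1 + max(-1, 1) = 2
  height(27) = 1 + max(-1, 2) = 3
  height(25) = 1 + max(-1, 3) = 4
  height(24) = 1 + max(1, 4) = 5
  height(6) = 1 + max(-1, 5) = 6
Height = 6


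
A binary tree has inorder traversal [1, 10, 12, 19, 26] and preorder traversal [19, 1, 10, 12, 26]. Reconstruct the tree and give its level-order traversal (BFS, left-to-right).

Inorder:  [1, 10, 12, 19, 26]
Preorder: [19, 1, 10, 12, 26]
Algorithm: preorder visits root first, so consume preorder in order;
for each root, split the current inorder slice at that value into
left-subtree inorder and right-subtree inorder, then recurse.
Recursive splits:
  root=19; inorder splits into left=[1, 10, 12], right=[26]
  root=1; inorder splits into left=[], right=[10, 12]
  root=10; inorder splits into left=[], right=[12]
  root=12; inorder splits into left=[], right=[]
  root=26; inorder splits into left=[], right=[]
Reconstructed level-order: [19, 1, 26, 10, 12]


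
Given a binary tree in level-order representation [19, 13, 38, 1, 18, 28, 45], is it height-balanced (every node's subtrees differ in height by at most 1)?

Tree (level-order array): [19, 13, 38, 1, 18, 28, 45]
Definition: a tree is height-balanced if, at every node, |h(left) - h(right)| <= 1 (empty subtree has height -1).
Bottom-up per-node check:
  node 1: h_left=-1, h_right=-1, diff=0 [OK], height=0
  node 18: h_left=-1, h_right=-1, diff=0 [OK], height=0
  node 13: h_left=0, h_right=0, diff=0 [OK], height=1
  node 28: h_left=-1, h_right=-1, diff=0 [OK], height=0
  node 45: h_left=-1, h_right=-1, diff=0 [OK], height=0
  node 38: h_left=0, h_right=0, diff=0 [OK], height=1
  node 19: h_left=1, h_right=1, diff=0 [OK], height=2
All nodes satisfy the balance condition.
Result: Balanced


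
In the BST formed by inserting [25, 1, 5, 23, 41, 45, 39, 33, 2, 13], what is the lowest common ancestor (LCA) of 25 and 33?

Tree insertion order: [25, 1, 5, 23, 41, 45, 39, 33, 2, 13]
Tree (level-order array): [25, 1, 41, None, 5, 39, 45, 2, 23, 33, None, None, None, None, None, 13]
In a BST, the LCA of p=25, q=33 is the first node v on the
root-to-leaf path with p <= v <= q (go left if both < v, right if both > v).
Walk from root:
  at 25: 25 <= 25 <= 33, this is the LCA
LCA = 25


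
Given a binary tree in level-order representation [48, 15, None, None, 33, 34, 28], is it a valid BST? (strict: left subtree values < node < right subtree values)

Level-order array: [48, 15, None, None, 33, 34, 28]
Validate using subtree bounds (lo, hi): at each node, require lo < value < hi,
then recurse left with hi=value and right with lo=value.
Preorder trace (stopping at first violation):
  at node 48 with bounds (-inf, +inf): OK
  at node 15 with bounds (-inf, 48): OK
  at node 33 with bounds (15, 48): OK
  at node 34 with bounds (15, 33): VIOLATION
Node 34 violates its bound: not (15 < 34 < 33).
Result: Not a valid BST


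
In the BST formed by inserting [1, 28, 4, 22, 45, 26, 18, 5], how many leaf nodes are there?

Tree built from: [1, 28, 4, 22, 45, 26, 18, 5]
Tree (level-order array): [1, None, 28, 4, 45, None, 22, None, None, 18, 26, 5]
Rule: A leaf has 0 children.
Per-node child counts:
  node 1: 1 child(ren)
  node 28: 2 child(ren)
  node 4: 1 child(ren)
  node 22: 2 child(ren)
  node 18: 1 child(ren)
  node 5: 0 child(ren)
  node 26: 0 child(ren)
  node 45: 0 child(ren)
Matching nodes: [5, 26, 45]
Count of leaf nodes: 3


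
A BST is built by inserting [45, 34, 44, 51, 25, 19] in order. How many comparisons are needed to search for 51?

Search path for 51: 45 -> 51
Found: True
Comparisons: 2


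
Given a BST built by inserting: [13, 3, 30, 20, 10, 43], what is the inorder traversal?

Tree insertion order: [13, 3, 30, 20, 10, 43]
Tree (level-order array): [13, 3, 30, None, 10, 20, 43]
Inorder traversal: [3, 10, 13, 20, 30, 43]


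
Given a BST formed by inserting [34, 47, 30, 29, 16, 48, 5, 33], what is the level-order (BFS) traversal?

Tree insertion order: [34, 47, 30, 29, 16, 48, 5, 33]
Tree (level-order array): [34, 30, 47, 29, 33, None, 48, 16, None, None, None, None, None, 5]
BFS from the root, enqueuing left then right child of each popped node:
  queue [34] -> pop 34, enqueue [30, 47], visited so far: [34]
  queue [30, 47] -> pop 30, enqueue [29, 33], visited so far: [34, 30]
  queue [47, 29, 33] -> pop 47, enqueue [48], visited so far: [34, 30, 47]
  queue [29, 33, 48] -> pop 29, enqueue [16], visited so far: [34, 30, 47, 29]
  queue [33, 48, 16] -> pop 33, enqueue [none], visited so far: [34, 30, 47, 29, 33]
  queue [48, 16] -> pop 48, enqueue [none], visited so far: [34, 30, 47, 29, 33, 48]
  queue [16] -> pop 16, enqueue [5], visited so far: [34, 30, 47, 29, 33, 48, 16]
  queue [5] -> pop 5, enqueue [none], visited so far: [34, 30, 47, 29, 33, 48, 16, 5]
Result: [34, 30, 47, 29, 33, 48, 16, 5]


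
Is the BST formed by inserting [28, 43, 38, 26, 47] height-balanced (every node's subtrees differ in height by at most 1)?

Tree (level-order array): [28, 26, 43, None, None, 38, 47]
Definition: a tree is height-balanced if, at every node, |h(left) - h(right)| <= 1 (empty subtree has height -1).
Bottom-up per-node check:
  node 26: h_left=-1, h_right=-1, diff=0 [OK], height=0
  node 38: h_left=-1, h_right=-1, diff=0 [OK], height=0
  node 47: h_left=-1, h_right=-1, diff=0 [OK], height=0
  node 43: h_left=0, h_right=0, diff=0 [OK], height=1
  node 28: h_left=0, h_right=1, diff=1 [OK], height=2
All nodes satisfy the balance condition.
Result: Balanced


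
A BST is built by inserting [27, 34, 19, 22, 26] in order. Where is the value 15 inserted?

Starting tree (level order): [27, 19, 34, None, 22, None, None, None, 26]
Insertion path: 27 -> 19
Result: insert 15 as left child of 19
Final tree (level order): [27, 19, 34, 15, 22, None, None, None, None, None, 26]


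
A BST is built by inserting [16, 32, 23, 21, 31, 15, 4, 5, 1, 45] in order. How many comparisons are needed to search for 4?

Search path for 4: 16 -> 15 -> 4
Found: True
Comparisons: 3


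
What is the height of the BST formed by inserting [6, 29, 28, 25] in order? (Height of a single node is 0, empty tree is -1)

Insertion order: [6, 29, 28, 25]
Tree (level-order array): [6, None, 29, 28, None, 25]
Compute height bottom-up (empty subtree = -1):
  height(25) = 1 + max(-1, -1) = 0
  height(28) = 1 + max(0, -1) = 1
  height(29) = 1 + max(1, -1) = 2
  height(6) = 1 + max(-1, 2) = 3
Height = 3


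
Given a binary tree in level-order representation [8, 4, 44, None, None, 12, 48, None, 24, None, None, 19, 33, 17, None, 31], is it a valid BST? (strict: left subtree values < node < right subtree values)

Level-order array: [8, 4, 44, None, None, 12, 48, None, 24, None, None, 19, 33, 17, None, 31]
Validate using subtree bounds (lo, hi): at each node, require lo < value < hi,
then recurse left with hi=value and right with lo=value.
Preorder trace (stopping at first violation):
  at node 8 with bounds (-inf, +inf): OK
  at node 4 with bounds (-inf, 8): OK
  at node 44 with bounds (8, +inf): OK
  at node 12 with bounds (8, 44): OK
  at node 24 with bounds (12, 44): OK
  at node 19 with bounds (12, 24): OK
  at node 17 with bounds (12, 19): OK
  at node 33 with bounds (24, 44): OK
  at node 31 with bounds (24, 33): OK
  at node 48 with bounds (44, +inf): OK
No violation found at any node.
Result: Valid BST


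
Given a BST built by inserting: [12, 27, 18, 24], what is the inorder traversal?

Tree insertion order: [12, 27, 18, 24]
Tree (level-order array): [12, None, 27, 18, None, None, 24]
Inorder traversal: [12, 18, 24, 27]


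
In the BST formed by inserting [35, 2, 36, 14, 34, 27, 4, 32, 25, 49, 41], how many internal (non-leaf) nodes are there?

Tree built from: [35, 2, 36, 14, 34, 27, 4, 32, 25, 49, 41]
Tree (level-order array): [35, 2, 36, None, 14, None, 49, 4, 34, 41, None, None, None, 27, None, None, None, 25, 32]
Rule: An internal node has at least one child.
Per-node child counts:
  node 35: 2 child(ren)
  node 2: 1 child(ren)
  node 14: 2 child(ren)
  node 4: 0 child(ren)
  node 34: 1 child(ren)
  node 27: 2 child(ren)
  node 25: 0 child(ren)
  node 32: 0 child(ren)
  node 36: 1 child(ren)
  node 49: 1 child(ren)
  node 41: 0 child(ren)
Matching nodes: [35, 2, 14, 34, 27, 36, 49]
Count of internal (non-leaf) nodes: 7


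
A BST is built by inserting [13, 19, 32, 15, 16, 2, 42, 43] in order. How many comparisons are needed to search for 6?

Search path for 6: 13 -> 2
Found: False
Comparisons: 2


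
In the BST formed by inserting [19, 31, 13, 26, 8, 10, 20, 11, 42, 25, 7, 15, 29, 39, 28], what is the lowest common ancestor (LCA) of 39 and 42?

Tree insertion order: [19, 31, 13, 26, 8, 10, 20, 11, 42, 25, 7, 15, 29, 39, 28]
Tree (level-order array): [19, 13, 31, 8, 15, 26, 42, 7, 10, None, None, 20, 29, 39, None, None, None, None, 11, None, 25, 28]
In a BST, the LCA of p=39, q=42 is the first node v on the
root-to-leaf path with p <= v <= q (go left if both < v, right if both > v).
Walk from root:
  at 19: both 39 and 42 > 19, go right
  at 31: both 39 and 42 > 31, go right
  at 42: 39 <= 42 <= 42, this is the LCA
LCA = 42


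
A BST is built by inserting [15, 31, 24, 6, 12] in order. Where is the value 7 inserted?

Starting tree (level order): [15, 6, 31, None, 12, 24]
Insertion path: 15 -> 6 -> 12
Result: insert 7 as left child of 12
Final tree (level order): [15, 6, 31, None, 12, 24, None, 7]


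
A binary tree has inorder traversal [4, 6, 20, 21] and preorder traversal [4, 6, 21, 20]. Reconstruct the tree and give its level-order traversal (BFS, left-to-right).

Inorder:  [4, 6, 20, 21]
Preorder: [4, 6, 21, 20]
Algorithm: preorder visits root first, so consume preorder in order;
for each root, split the current inorder slice at that value into
left-subtree inorder and right-subtree inorder, then recurse.
Recursive splits:
  root=4; inorder splits into left=[], right=[6, 20, 21]
  root=6; inorder splits into left=[], right=[20, 21]
  root=21; inorder splits into left=[20], right=[]
  root=20; inorder splits into left=[], right=[]
Reconstructed level-order: [4, 6, 21, 20]


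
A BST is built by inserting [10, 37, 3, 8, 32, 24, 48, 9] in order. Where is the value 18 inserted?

Starting tree (level order): [10, 3, 37, None, 8, 32, 48, None, 9, 24]
Insertion path: 10 -> 37 -> 32 -> 24
Result: insert 18 as left child of 24
Final tree (level order): [10, 3, 37, None, 8, 32, 48, None, 9, 24, None, None, None, None, None, 18]


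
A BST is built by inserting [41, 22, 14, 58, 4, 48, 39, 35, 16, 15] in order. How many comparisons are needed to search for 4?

Search path for 4: 41 -> 22 -> 14 -> 4
Found: True
Comparisons: 4


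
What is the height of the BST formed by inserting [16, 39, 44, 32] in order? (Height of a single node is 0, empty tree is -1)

Insertion order: [16, 39, 44, 32]
Tree (level-order array): [16, None, 39, 32, 44]
Compute height bottom-up (empty subtree = -1):
  height(32) = 1 + max(-1, -1) = 0
  height(44) = 1 + max(-1, -1) = 0
  height(39) = 1 + max(0, 0) = 1
  height(16) = 1 + max(-1, 1) = 2
Height = 2


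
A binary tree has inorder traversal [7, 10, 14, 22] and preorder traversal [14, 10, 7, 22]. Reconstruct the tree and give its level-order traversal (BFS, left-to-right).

Inorder:  [7, 10, 14, 22]
Preorder: [14, 10, 7, 22]
Algorithm: preorder visits root first, so consume preorder in order;
for each root, split the current inorder slice at that value into
left-subtree inorder and right-subtree inorder, then recurse.
Recursive splits:
  root=14; inorder splits into left=[7, 10], right=[22]
  root=10; inorder splits into left=[7], right=[]
  root=7; inorder splits into left=[], right=[]
  root=22; inorder splits into left=[], right=[]
Reconstructed level-order: [14, 10, 22, 7]


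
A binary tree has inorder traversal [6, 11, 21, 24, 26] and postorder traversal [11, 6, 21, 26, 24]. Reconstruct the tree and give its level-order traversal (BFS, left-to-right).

Inorder:   [6, 11, 21, 24, 26]
Postorder: [11, 6, 21, 26, 24]
Algorithm: postorder visits root last, so walk postorder right-to-left;
each value is the root of the current inorder slice — split it at that
value, recurse on the right subtree first, then the left.
Recursive splits:
  root=24; inorder splits into left=[6, 11, 21], right=[26]
  root=26; inorder splits into left=[], right=[]
  root=21; inorder splits into left=[6, 11], right=[]
  root=6; inorder splits into left=[], right=[11]
  root=11; inorder splits into left=[], right=[]
Reconstructed level-order: [24, 21, 26, 6, 11]


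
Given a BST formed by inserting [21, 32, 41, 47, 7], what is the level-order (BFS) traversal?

Tree insertion order: [21, 32, 41, 47, 7]
Tree (level-order array): [21, 7, 32, None, None, None, 41, None, 47]
BFS from the root, enqueuing left then right child of each popped node:
  queue [21] -> pop 21, enqueue [7, 32], visited so far: [21]
  queue [7, 32] -> pop 7, enqueue [none], visited so far: [21, 7]
  queue [32] -> pop 32, enqueue [41], visited so far: [21, 7, 32]
  queue [41] -> pop 41, enqueue [47], visited so far: [21, 7, 32, 41]
  queue [47] -> pop 47, enqueue [none], visited so far: [21, 7, 32, 41, 47]
Result: [21, 7, 32, 41, 47]


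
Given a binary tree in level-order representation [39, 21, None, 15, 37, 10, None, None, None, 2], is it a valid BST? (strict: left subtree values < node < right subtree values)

Level-order array: [39, 21, None, 15, 37, 10, None, None, None, 2]
Validate using subtree bounds (lo, hi): at each node, require lo < value < hi,
then recurse left with hi=value and right with lo=value.
Preorder trace (stopping at first violation):
  at node 39 with bounds (-inf, +inf): OK
  at node 21 with bounds (-inf, 39): OK
  at node 15 with bounds (-inf, 21): OK
  at node 10 with bounds (-inf, 15): OK
  at node 2 with bounds (-inf, 10): OK
  at node 37 with bounds (21, 39): OK
No violation found at any node.
Result: Valid BST


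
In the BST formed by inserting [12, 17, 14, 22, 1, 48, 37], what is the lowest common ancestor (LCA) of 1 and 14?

Tree insertion order: [12, 17, 14, 22, 1, 48, 37]
Tree (level-order array): [12, 1, 17, None, None, 14, 22, None, None, None, 48, 37]
In a BST, the LCA of p=1, q=14 is the first node v on the
root-to-leaf path with p <= v <= q (go left if both < v, right if both > v).
Walk from root:
  at 12: 1 <= 12 <= 14, this is the LCA
LCA = 12


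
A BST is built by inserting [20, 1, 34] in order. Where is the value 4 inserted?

Starting tree (level order): [20, 1, 34]
Insertion path: 20 -> 1
Result: insert 4 as right child of 1
Final tree (level order): [20, 1, 34, None, 4]


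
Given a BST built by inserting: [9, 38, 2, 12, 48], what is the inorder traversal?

Tree insertion order: [9, 38, 2, 12, 48]
Tree (level-order array): [9, 2, 38, None, None, 12, 48]
Inorder traversal: [2, 9, 12, 38, 48]


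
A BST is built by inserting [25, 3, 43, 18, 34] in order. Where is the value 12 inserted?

Starting tree (level order): [25, 3, 43, None, 18, 34]
Insertion path: 25 -> 3 -> 18
Result: insert 12 as left child of 18
Final tree (level order): [25, 3, 43, None, 18, 34, None, 12]


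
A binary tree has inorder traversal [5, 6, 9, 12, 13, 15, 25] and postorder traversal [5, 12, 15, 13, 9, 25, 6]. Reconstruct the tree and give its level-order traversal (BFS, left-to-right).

Inorder:   [5, 6, 9, 12, 13, 15, 25]
Postorder: [5, 12, 15, 13, 9, 25, 6]
Algorithm: postorder visits root last, so walk postorder right-to-left;
each value is the root of the current inorder slice — split it at that
value, recurse on the right subtree first, then the left.
Recursive splits:
  root=6; inorder splits into left=[5], right=[9, 12, 13, 15, 25]
  root=25; inorder splits into left=[9, 12, 13, 15], right=[]
  root=9; inorder splits into left=[], right=[12, 13, 15]
  root=13; inorder splits into left=[12], right=[15]
  root=15; inorder splits into left=[], right=[]
  root=12; inorder splits into left=[], right=[]
  root=5; inorder splits into left=[], right=[]
Reconstructed level-order: [6, 5, 25, 9, 13, 12, 15]


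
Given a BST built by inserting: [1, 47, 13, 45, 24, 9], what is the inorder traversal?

Tree insertion order: [1, 47, 13, 45, 24, 9]
Tree (level-order array): [1, None, 47, 13, None, 9, 45, None, None, 24]
Inorder traversal: [1, 9, 13, 24, 45, 47]


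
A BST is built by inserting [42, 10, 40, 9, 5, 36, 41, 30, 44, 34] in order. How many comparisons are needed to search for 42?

Search path for 42: 42
Found: True
Comparisons: 1


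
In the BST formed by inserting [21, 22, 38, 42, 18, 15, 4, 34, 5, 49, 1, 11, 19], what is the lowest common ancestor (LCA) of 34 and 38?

Tree insertion order: [21, 22, 38, 42, 18, 15, 4, 34, 5, 49, 1, 11, 19]
Tree (level-order array): [21, 18, 22, 15, 19, None, 38, 4, None, None, None, 34, 42, 1, 5, None, None, None, 49, None, None, None, 11]
In a BST, the LCA of p=34, q=38 is the first node v on the
root-to-leaf path with p <= v <= q (go left if both < v, right if both > v).
Walk from root:
  at 21: both 34 and 38 > 21, go right
  at 22: both 34 and 38 > 22, go right
  at 38: 34 <= 38 <= 38, this is the LCA
LCA = 38


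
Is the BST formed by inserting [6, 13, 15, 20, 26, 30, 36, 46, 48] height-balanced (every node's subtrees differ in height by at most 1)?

Tree (level-order array): [6, None, 13, None, 15, None, 20, None, 26, None, 30, None, 36, None, 46, None, 48]
Definition: a tree is height-balanced if, at every node, |h(left) - h(right)| <= 1 (empty subtree has height -1).
Bottom-up per-node check:
  node 48: h_left=-1, h_right=-1, diff=0 [OK], height=0
  node 46: h_left=-1, h_right=0, diff=1 [OK], height=1
  node 36: h_left=-1, h_right=1, diff=2 [FAIL (|-1-1|=2 > 1)], height=2
  node 30: h_left=-1, h_right=2, diff=3 [FAIL (|-1-2|=3 > 1)], height=3
  node 26: h_left=-1, h_right=3, diff=4 [FAIL (|-1-3|=4 > 1)], height=4
  node 20: h_left=-1, h_right=4, diff=5 [FAIL (|-1-4|=5 > 1)], height=5
  node 15: h_left=-1, h_right=5, diff=6 [FAIL (|-1-5|=6 > 1)], height=6
  node 13: h_left=-1, h_right=6, diff=7 [FAIL (|-1-6|=7 > 1)], height=7
  node 6: h_left=-1, h_right=7, diff=8 [FAIL (|-1-7|=8 > 1)], height=8
Node 36 violates the condition: |-1 - 1| = 2 > 1.
Result: Not balanced


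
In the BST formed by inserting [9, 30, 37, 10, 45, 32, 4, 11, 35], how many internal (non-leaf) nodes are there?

Tree built from: [9, 30, 37, 10, 45, 32, 4, 11, 35]
Tree (level-order array): [9, 4, 30, None, None, 10, 37, None, 11, 32, 45, None, None, None, 35]
Rule: An internal node has at least one child.
Per-node child counts:
  node 9: 2 child(ren)
  node 4: 0 child(ren)
  node 30: 2 child(ren)
  node 10: 1 child(ren)
  node 11: 0 child(ren)
  node 37: 2 child(ren)
  node 32: 1 child(ren)
  node 35: 0 child(ren)
  node 45: 0 child(ren)
Matching nodes: [9, 30, 10, 37, 32]
Count of internal (non-leaf) nodes: 5


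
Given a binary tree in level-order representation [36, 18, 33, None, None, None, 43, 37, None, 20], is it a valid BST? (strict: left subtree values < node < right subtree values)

Level-order array: [36, 18, 33, None, None, None, 43, 37, None, 20]
Validate using subtree bounds (lo, hi): at each node, require lo < value < hi,
then recurse left with hi=value and right with lo=value.
Preorder trace (stopping at first violation):
  at node 36 with bounds (-inf, +inf): OK
  at node 18 with bounds (-inf, 36): OK
  at node 33 with bounds (36, +inf): VIOLATION
Node 33 violates its bound: not (36 < 33 < +inf).
Result: Not a valid BST


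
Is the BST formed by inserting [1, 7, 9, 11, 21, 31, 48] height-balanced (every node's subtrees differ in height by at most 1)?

Tree (level-order array): [1, None, 7, None, 9, None, 11, None, 21, None, 31, None, 48]
Definition: a tree is height-balanced if, at every node, |h(left) - h(right)| <= 1 (empty subtree has height -1).
Bottom-up per-node check:
  node 48: h_left=-1, h_right=-1, diff=0 [OK], height=0
  node 31: h_left=-1, h_right=0, diff=1 [OK], height=1
  node 21: h_left=-1, h_right=1, diff=2 [FAIL (|-1-1|=2 > 1)], height=2
  node 11: h_left=-1, h_right=2, diff=3 [FAIL (|-1-2|=3 > 1)], height=3
  node 9: h_left=-1, h_right=3, diff=4 [FAIL (|-1-3|=4 > 1)], height=4
  node 7: h_left=-1, h_right=4, diff=5 [FAIL (|-1-4|=5 > 1)], height=5
  node 1: h_left=-1, h_right=5, diff=6 [FAIL (|-1-5|=6 > 1)], height=6
Node 21 violates the condition: |-1 - 1| = 2 > 1.
Result: Not balanced


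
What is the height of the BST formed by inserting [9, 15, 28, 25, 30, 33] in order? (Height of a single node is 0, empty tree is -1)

Insertion order: [9, 15, 28, 25, 30, 33]
Tree (level-order array): [9, None, 15, None, 28, 25, 30, None, None, None, 33]
Compute height bottom-up (empty subtree = -1):
  height(25) = 1 + max(-1, -1) = 0
  height(33) = 1 + max(-1, -1) = 0
  height(30) = 1 + max(-1, 0) = 1
  height(28) = 1 + max(0, 1) = 2
  height(15) = 1 + max(-1, 2) = 3
  height(9) = 1 + max(-1, 3) = 4
Height = 4


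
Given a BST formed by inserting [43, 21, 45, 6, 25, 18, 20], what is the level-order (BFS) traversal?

Tree insertion order: [43, 21, 45, 6, 25, 18, 20]
Tree (level-order array): [43, 21, 45, 6, 25, None, None, None, 18, None, None, None, 20]
BFS from the root, enqueuing left then right child of each popped node:
  queue [43] -> pop 43, enqueue [21, 45], visited so far: [43]
  queue [21, 45] -> pop 21, enqueue [6, 25], visited so far: [43, 21]
  queue [45, 6, 25] -> pop 45, enqueue [none], visited so far: [43, 21, 45]
  queue [6, 25] -> pop 6, enqueue [18], visited so far: [43, 21, 45, 6]
  queue [25, 18] -> pop 25, enqueue [none], visited so far: [43, 21, 45, 6, 25]
  queue [18] -> pop 18, enqueue [20], visited so far: [43, 21, 45, 6, 25, 18]
  queue [20] -> pop 20, enqueue [none], visited so far: [43, 21, 45, 6, 25, 18, 20]
Result: [43, 21, 45, 6, 25, 18, 20]


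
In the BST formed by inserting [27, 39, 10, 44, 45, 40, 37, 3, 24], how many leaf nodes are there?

Tree built from: [27, 39, 10, 44, 45, 40, 37, 3, 24]
Tree (level-order array): [27, 10, 39, 3, 24, 37, 44, None, None, None, None, None, None, 40, 45]
Rule: A leaf has 0 children.
Per-node child counts:
  node 27: 2 child(ren)
  node 10: 2 child(ren)
  node 3: 0 child(ren)
  node 24: 0 child(ren)
  node 39: 2 child(ren)
  node 37: 0 child(ren)
  node 44: 2 child(ren)
  node 40: 0 child(ren)
  node 45: 0 child(ren)
Matching nodes: [3, 24, 37, 40, 45]
Count of leaf nodes: 5


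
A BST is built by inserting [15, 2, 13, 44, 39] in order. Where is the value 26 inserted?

Starting tree (level order): [15, 2, 44, None, 13, 39]
Insertion path: 15 -> 44 -> 39
Result: insert 26 as left child of 39
Final tree (level order): [15, 2, 44, None, 13, 39, None, None, None, 26]


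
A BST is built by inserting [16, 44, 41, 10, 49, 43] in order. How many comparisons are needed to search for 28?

Search path for 28: 16 -> 44 -> 41
Found: False
Comparisons: 3


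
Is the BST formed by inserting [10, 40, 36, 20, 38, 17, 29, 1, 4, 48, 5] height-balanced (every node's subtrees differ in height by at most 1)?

Tree (level-order array): [10, 1, 40, None, 4, 36, 48, None, 5, 20, 38, None, None, None, None, 17, 29]
Definition: a tree is height-balanced if, at every node, |h(left) - h(right)| <= 1 (empty subtree has height -1).
Bottom-up per-node check:
  node 5: h_left=-1, h_right=-1, diff=0 [OK], height=0
  node 4: h_left=-1, h_right=0, diff=1 [OK], height=1
  node 1: h_left=-1, h_right=1, diff=2 [FAIL (|-1-1|=2 > 1)], height=2
  node 17: h_left=-1, h_right=-1, diff=0 [OK], height=0
  node 29: h_left=-1, h_right=-1, diff=0 [OK], height=0
  node 20: h_left=0, h_right=0, diff=0 [OK], height=1
  node 38: h_left=-1, h_right=-1, diff=0 [OK], height=0
  node 36: h_left=1, h_right=0, diff=1 [OK], height=2
  node 48: h_left=-1, h_right=-1, diff=0 [OK], height=0
  node 40: h_left=2, h_right=0, diff=2 [FAIL (|2-0|=2 > 1)], height=3
  node 10: h_left=2, h_right=3, diff=1 [OK], height=4
Node 1 violates the condition: |-1 - 1| = 2 > 1.
Result: Not balanced


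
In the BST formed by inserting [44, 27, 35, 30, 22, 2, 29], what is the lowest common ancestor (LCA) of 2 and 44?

Tree insertion order: [44, 27, 35, 30, 22, 2, 29]
Tree (level-order array): [44, 27, None, 22, 35, 2, None, 30, None, None, None, 29]
In a BST, the LCA of p=2, q=44 is the first node v on the
root-to-leaf path with p <= v <= q (go left if both < v, right if both > v).
Walk from root:
  at 44: 2 <= 44 <= 44, this is the LCA
LCA = 44


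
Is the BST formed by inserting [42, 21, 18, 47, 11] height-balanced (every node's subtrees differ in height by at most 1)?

Tree (level-order array): [42, 21, 47, 18, None, None, None, 11]
Definition: a tree is height-balanced if, at every node, |h(left) - h(right)| <= 1 (empty subtree has height -1).
Bottom-up per-node check:
  node 11: h_left=-1, h_right=-1, diff=0 [OK], height=0
  node 18: h_left=0, h_right=-1, diff=1 [OK], height=1
  node 21: h_left=1, h_right=-1, diff=2 [FAIL (|1--1|=2 > 1)], height=2
  node 47: h_left=-1, h_right=-1, diff=0 [OK], height=0
  node 42: h_left=2, h_right=0, diff=2 [FAIL (|2-0|=2 > 1)], height=3
Node 21 violates the condition: |1 - -1| = 2 > 1.
Result: Not balanced


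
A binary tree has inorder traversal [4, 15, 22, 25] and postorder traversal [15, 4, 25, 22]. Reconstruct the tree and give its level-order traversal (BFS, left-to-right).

Inorder:   [4, 15, 22, 25]
Postorder: [15, 4, 25, 22]
Algorithm: postorder visits root last, so walk postorder right-to-left;
each value is the root of the current inorder slice — split it at that
value, recurse on the right subtree first, then the left.
Recursive splits:
  root=22; inorder splits into left=[4, 15], right=[25]
  root=25; inorder splits into left=[], right=[]
  root=4; inorder splits into left=[], right=[15]
  root=15; inorder splits into left=[], right=[]
Reconstructed level-order: [22, 4, 25, 15]


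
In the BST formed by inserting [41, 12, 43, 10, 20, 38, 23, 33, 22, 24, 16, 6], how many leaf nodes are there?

Tree built from: [41, 12, 43, 10, 20, 38, 23, 33, 22, 24, 16, 6]
Tree (level-order array): [41, 12, 43, 10, 20, None, None, 6, None, 16, 38, None, None, None, None, 23, None, 22, 33, None, None, 24]
Rule: A leaf has 0 children.
Per-node child counts:
  node 41: 2 child(ren)
  node 12: 2 child(ren)
  node 10: 1 child(ren)
  node 6: 0 child(ren)
  node 20: 2 child(ren)
  node 16: 0 child(ren)
  node 38: 1 child(ren)
  node 23: 2 child(ren)
  node 22: 0 child(ren)
  node 33: 1 child(ren)
  node 24: 0 child(ren)
  node 43: 0 child(ren)
Matching nodes: [6, 16, 22, 24, 43]
Count of leaf nodes: 5


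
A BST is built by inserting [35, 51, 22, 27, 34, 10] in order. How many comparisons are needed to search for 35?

Search path for 35: 35
Found: True
Comparisons: 1


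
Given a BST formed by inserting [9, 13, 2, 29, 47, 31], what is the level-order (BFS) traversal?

Tree insertion order: [9, 13, 2, 29, 47, 31]
Tree (level-order array): [9, 2, 13, None, None, None, 29, None, 47, 31]
BFS from the root, enqueuing left then right child of each popped node:
  queue [9] -> pop 9, enqueue [2, 13], visited so far: [9]
  queue [2, 13] -> pop 2, enqueue [none], visited so far: [9, 2]
  queue [13] -> pop 13, enqueue [29], visited so far: [9, 2, 13]
  queue [29] -> pop 29, enqueue [47], visited so far: [9, 2, 13, 29]
  queue [47] -> pop 47, enqueue [31], visited so far: [9, 2, 13, 29, 47]
  queue [31] -> pop 31, enqueue [none], visited so far: [9, 2, 13, 29, 47, 31]
Result: [9, 2, 13, 29, 47, 31]


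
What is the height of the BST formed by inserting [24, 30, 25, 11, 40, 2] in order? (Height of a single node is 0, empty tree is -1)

Insertion order: [24, 30, 25, 11, 40, 2]
Tree (level-order array): [24, 11, 30, 2, None, 25, 40]
Compute height bottom-up (empty subtree = -1):
  height(2) = 1 + max(-1, -1) = 0
  height(11) = 1 + max(0, -1) = 1
  height(25) = 1 + max(-1, -1) = 0
  height(40) = 1 + max(-1, -1) = 0
  height(30) = 1 + max(0, 0) = 1
  height(24) = 1 + max(1, 1) = 2
Height = 2


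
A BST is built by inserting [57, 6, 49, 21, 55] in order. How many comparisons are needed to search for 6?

Search path for 6: 57 -> 6
Found: True
Comparisons: 2


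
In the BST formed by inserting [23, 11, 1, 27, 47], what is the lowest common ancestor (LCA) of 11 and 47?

Tree insertion order: [23, 11, 1, 27, 47]
Tree (level-order array): [23, 11, 27, 1, None, None, 47]
In a BST, the LCA of p=11, q=47 is the first node v on the
root-to-leaf path with p <= v <= q (go left if both < v, right if both > v).
Walk from root:
  at 23: 11 <= 23 <= 47, this is the LCA
LCA = 23


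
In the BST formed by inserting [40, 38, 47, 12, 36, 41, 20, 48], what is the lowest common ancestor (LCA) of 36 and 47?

Tree insertion order: [40, 38, 47, 12, 36, 41, 20, 48]
Tree (level-order array): [40, 38, 47, 12, None, 41, 48, None, 36, None, None, None, None, 20]
In a BST, the LCA of p=36, q=47 is the first node v on the
root-to-leaf path with p <= v <= q (go left if both < v, right if both > v).
Walk from root:
  at 40: 36 <= 40 <= 47, this is the LCA
LCA = 40


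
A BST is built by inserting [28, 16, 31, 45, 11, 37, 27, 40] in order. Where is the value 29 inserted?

Starting tree (level order): [28, 16, 31, 11, 27, None, 45, None, None, None, None, 37, None, None, 40]
Insertion path: 28 -> 31
Result: insert 29 as left child of 31
Final tree (level order): [28, 16, 31, 11, 27, 29, 45, None, None, None, None, None, None, 37, None, None, 40]


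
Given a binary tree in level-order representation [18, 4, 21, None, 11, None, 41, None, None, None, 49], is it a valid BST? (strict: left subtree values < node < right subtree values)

Level-order array: [18, 4, 21, None, 11, None, 41, None, None, None, 49]
Validate using subtree bounds (lo, hi): at each node, require lo < value < hi,
then recurse left with hi=value and right with lo=value.
Preorder trace (stopping at first violation):
  at node 18 with bounds (-inf, +inf): OK
  at node 4 with bounds (-inf, 18): OK
  at node 11 with bounds (4, 18): OK
  at node 21 with bounds (18, +inf): OK
  at node 41 with bounds (21, +inf): OK
  at node 49 with bounds (41, +inf): OK
No violation found at any node.
Result: Valid BST


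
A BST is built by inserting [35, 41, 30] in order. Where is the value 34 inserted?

Starting tree (level order): [35, 30, 41]
Insertion path: 35 -> 30
Result: insert 34 as right child of 30
Final tree (level order): [35, 30, 41, None, 34]


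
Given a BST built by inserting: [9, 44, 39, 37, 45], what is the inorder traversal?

Tree insertion order: [9, 44, 39, 37, 45]
Tree (level-order array): [9, None, 44, 39, 45, 37]
Inorder traversal: [9, 37, 39, 44, 45]


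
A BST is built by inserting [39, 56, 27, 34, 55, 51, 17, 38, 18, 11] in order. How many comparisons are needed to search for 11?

Search path for 11: 39 -> 27 -> 17 -> 11
Found: True
Comparisons: 4


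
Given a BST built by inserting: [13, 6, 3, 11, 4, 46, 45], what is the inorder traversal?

Tree insertion order: [13, 6, 3, 11, 4, 46, 45]
Tree (level-order array): [13, 6, 46, 3, 11, 45, None, None, 4]
Inorder traversal: [3, 4, 6, 11, 13, 45, 46]


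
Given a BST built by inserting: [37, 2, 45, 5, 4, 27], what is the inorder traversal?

Tree insertion order: [37, 2, 45, 5, 4, 27]
Tree (level-order array): [37, 2, 45, None, 5, None, None, 4, 27]
Inorder traversal: [2, 4, 5, 27, 37, 45]


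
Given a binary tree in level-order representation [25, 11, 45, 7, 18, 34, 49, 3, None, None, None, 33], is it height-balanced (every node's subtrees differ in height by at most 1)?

Tree (level-order array): [25, 11, 45, 7, 18, 34, 49, 3, None, None, None, 33]
Definition: a tree is height-balanced if, at every node, |h(left) - h(right)| <= 1 (empty subtree has height -1).
Bottom-up per-node check:
  node 3: h_left=-1, h_right=-1, diff=0 [OK], height=0
  node 7: h_left=0, h_right=-1, diff=1 [OK], height=1
  node 18: h_left=-1, h_right=-1, diff=0 [OK], height=0
  node 11: h_left=1, h_right=0, diff=1 [OK], height=2
  node 33: h_left=-1, h_right=-1, diff=0 [OK], height=0
  node 34: h_left=0, h_right=-1, diff=1 [OK], height=1
  node 49: h_left=-1, h_right=-1, diff=0 [OK], height=0
  node 45: h_left=1, h_right=0, diff=1 [OK], height=2
  node 25: h_left=2, h_right=2, diff=0 [OK], height=3
All nodes satisfy the balance condition.
Result: Balanced


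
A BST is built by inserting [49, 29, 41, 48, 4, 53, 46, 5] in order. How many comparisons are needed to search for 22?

Search path for 22: 49 -> 29 -> 4 -> 5
Found: False
Comparisons: 4


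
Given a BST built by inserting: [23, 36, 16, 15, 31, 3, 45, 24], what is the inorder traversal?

Tree insertion order: [23, 36, 16, 15, 31, 3, 45, 24]
Tree (level-order array): [23, 16, 36, 15, None, 31, 45, 3, None, 24]
Inorder traversal: [3, 15, 16, 23, 24, 31, 36, 45]


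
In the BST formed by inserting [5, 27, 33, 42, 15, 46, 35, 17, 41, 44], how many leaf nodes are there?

Tree built from: [5, 27, 33, 42, 15, 46, 35, 17, 41, 44]
Tree (level-order array): [5, None, 27, 15, 33, None, 17, None, 42, None, None, 35, 46, None, 41, 44]
Rule: A leaf has 0 children.
Per-node child counts:
  node 5: 1 child(ren)
  node 27: 2 child(ren)
  node 15: 1 child(ren)
  node 17: 0 child(ren)
  node 33: 1 child(ren)
  node 42: 2 child(ren)
  node 35: 1 child(ren)
  node 41: 0 child(ren)
  node 46: 1 child(ren)
  node 44: 0 child(ren)
Matching nodes: [17, 41, 44]
Count of leaf nodes: 3
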